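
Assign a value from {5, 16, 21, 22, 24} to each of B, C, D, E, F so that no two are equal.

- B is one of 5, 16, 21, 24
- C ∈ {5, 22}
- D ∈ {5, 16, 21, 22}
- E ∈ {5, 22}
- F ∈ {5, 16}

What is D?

Among the 5 variables, 24 fits only B (and all 5 values in {5, 16, 21, 22, 24} must be used), so B = 24.
The 4 still-open variables together cover exactly {5, 16, 21, 22} — 4 values for 4 variables — and 21 appears only in D's list, so D = 21.

21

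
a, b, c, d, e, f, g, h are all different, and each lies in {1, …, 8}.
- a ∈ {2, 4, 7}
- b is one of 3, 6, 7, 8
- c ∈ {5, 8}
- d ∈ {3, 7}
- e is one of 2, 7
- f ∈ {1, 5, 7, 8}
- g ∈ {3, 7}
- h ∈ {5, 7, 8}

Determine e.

Among the 8 variables, 1 fits only f (and all 8 values in {1, 2, 3, 4, 5, 6, 7, 8} must be used), so f = 1.
The 7 still-open variables draw from only 7 values {2, 3, 4, 5, 6, 7, 8}, so each is used; only a can be 4, hence a = 4.
Among the 6 still-open variables, 2 fits only e (and all 6 values in {2, 3, 5, 6, 7, 8} must be used), so e = 2.

2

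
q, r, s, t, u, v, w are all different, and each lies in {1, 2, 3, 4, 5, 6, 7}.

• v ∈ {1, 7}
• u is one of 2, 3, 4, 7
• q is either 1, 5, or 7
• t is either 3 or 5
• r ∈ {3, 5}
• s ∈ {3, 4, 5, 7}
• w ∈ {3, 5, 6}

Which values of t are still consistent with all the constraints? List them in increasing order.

The 7 variables together cover exactly {1, 2, 3, 4, 5, 6, 7} — 7 values for 7 variables — and 2 appears only in u's list, so u = 2.
The 6 still-open variables draw from only 6 values {1, 3, 4, 5, 6, 7}, so each is used; only s can be 4, hence s = 4.
The 5 still-open variables together cover exactly {1, 3, 5, 6, 7} — 5 values for 5 variables — and 6 appears only in w's list, so w = 6.
The 2 variables r and t are confined to {3, 5}, which locks those values in; drop them from q.
No further eliminations apply; t can still be any of 3, 5.

3, 5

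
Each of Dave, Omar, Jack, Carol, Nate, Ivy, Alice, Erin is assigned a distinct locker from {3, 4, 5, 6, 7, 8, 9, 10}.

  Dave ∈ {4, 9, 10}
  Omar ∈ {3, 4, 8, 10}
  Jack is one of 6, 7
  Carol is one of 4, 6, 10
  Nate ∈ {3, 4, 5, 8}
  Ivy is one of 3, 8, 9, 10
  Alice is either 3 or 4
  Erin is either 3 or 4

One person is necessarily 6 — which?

The 8 variables together cover exactly {3, 4, 5, 6, 7, 8, 9, 10} — 8 values for 8 variables — and 5 appears only in Nate's list, so Nate = 5.
The 7 still-open variables draw from only 7 values {3, 4, 6, 7, 8, 9, 10}, so each is used; only Jack can be 7, hence Jack = 7.
The 6 still-open variables draw from only 6 values {3, 4, 6, 8, 9, 10}, so each is used; only Carol can be 6, hence Carol = 6.

Carol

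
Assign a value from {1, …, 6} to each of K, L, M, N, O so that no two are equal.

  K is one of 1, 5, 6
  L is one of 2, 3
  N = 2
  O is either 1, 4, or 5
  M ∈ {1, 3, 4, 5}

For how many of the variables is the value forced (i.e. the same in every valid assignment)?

N must be 2 (only option left). So L can't be 2.
L's domain is down to {3}, so L = 3. Remove 3 from M.
Determined: L=3, N=2. The other variables each still have more than one consistent value. That makes 2.

2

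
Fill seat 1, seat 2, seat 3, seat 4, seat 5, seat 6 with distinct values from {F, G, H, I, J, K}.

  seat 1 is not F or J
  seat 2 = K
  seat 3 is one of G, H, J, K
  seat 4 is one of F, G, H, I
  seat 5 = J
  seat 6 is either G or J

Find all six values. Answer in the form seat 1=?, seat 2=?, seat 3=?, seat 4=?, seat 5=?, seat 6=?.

seat 2 has just one choice, so seat 2 = K. Eliminate K elsewhere: seat 1, seat 3.
seat 5 has just one choice, so seat 5 = J. So seat 3, seat 6 can't be J.
seat 6's domain is down to {G}, so seat 6 = G. So seat 1, seat 3, seat 4 can't be G.
seat 3 has just one choice, so seat 3 = H. Eliminate H elsewhere: seat 1, seat 4.
seat 1 has just one choice, so seat 1 = I. Strike I from seat 4.
That leaves seat 4 = F.

seat 1=I, seat 2=K, seat 3=H, seat 4=F, seat 5=J, seat 6=G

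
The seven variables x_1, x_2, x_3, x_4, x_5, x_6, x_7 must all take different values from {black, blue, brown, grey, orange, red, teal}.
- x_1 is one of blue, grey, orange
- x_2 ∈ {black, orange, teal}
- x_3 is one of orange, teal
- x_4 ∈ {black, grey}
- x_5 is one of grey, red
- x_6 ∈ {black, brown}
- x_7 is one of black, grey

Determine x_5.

red

The 7 variables together cover exactly {black, blue, brown, grey, orange, red, teal} — 7 values for 7 variables — and blue appears only in x_1's list, so x_1 = blue.
The 6 still-open variables draw from only 6 values {black, brown, grey, orange, red, teal}, so each is used; only x_6 can be brown, hence x_6 = brown.
The 5 still-open variables draw from only 5 values {black, grey, orange, red, teal}, so each is used; only x_5 can be red, hence x_5 = red.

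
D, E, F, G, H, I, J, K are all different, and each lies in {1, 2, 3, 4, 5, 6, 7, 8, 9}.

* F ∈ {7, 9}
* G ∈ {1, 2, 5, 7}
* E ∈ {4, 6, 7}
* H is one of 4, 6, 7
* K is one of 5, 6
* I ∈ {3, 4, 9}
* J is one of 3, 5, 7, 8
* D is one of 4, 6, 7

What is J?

D, E, H between them cover only {4, 6, 7} — a naked triple. Remove those values from F, G, I, J, K.
F must be 9 (only option left). Strike 9 from I.
I's domain is down to {3}, so I = 3. Eliminate 3 elsewhere: J.
That leaves K = 5. Eliminate 5 elsewhere: G, J.
So J = 8.

8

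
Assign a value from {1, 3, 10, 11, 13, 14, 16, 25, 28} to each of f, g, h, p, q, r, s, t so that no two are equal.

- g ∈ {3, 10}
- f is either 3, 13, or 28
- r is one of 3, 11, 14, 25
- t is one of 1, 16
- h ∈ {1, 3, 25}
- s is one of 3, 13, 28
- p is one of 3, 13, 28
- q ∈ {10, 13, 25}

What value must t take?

16

The 3 variables f, p, s are confined to {3, 13, 28}, which locks those values in; drop them from g, h, q, r.
That leaves g = 10. Eliminate 10 elsewhere: q.
q has just one choice, so q = 25. Strike 25 from h, r.
That leaves h = 1. Remove 1 from t.
So t = 16.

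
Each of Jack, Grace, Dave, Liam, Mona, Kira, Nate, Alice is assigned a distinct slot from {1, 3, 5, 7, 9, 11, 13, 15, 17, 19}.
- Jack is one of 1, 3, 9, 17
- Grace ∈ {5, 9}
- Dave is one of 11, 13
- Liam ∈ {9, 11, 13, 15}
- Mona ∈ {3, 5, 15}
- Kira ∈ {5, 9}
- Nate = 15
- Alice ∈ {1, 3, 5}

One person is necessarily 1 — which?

Nate must be 15 (only option left). Eliminate 15 elsewhere: Liam, Mona.
Among the 7 still-open variables, 17 fits only Jack (and all 7 values in {1, 3, 5, 9, 11, 13, 17} must be used), so Jack = 17.
The 6 still-open variables together cover exactly {1, 3, 5, 9, 11, 13} — 6 values for 6 variables — and 1 appears only in Alice's list, so Alice = 1.

Alice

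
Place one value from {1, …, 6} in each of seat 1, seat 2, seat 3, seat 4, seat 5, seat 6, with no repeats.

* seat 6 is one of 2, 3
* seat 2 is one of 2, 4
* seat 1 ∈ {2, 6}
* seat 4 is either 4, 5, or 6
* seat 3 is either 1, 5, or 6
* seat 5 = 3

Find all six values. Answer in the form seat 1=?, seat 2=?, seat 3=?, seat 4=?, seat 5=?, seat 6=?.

seat 1=6, seat 2=4, seat 3=1, seat 4=5, seat 5=3, seat 6=2

seat 5 has just one choice, so seat 5 = 3. So seat 6 can't be 3.
seat 6's domain is down to {2}, so seat 6 = 2. So seat 1, seat 2 can't be 2.
That leaves seat 1 = 6. Strike 6 from seat 3, seat 4.
That leaves seat 2 = 4. Strike 4 from seat 4.
seat 4 must be 5 (only option left). So seat 3 can't be 5.
seat 3 must be 1 (only option left).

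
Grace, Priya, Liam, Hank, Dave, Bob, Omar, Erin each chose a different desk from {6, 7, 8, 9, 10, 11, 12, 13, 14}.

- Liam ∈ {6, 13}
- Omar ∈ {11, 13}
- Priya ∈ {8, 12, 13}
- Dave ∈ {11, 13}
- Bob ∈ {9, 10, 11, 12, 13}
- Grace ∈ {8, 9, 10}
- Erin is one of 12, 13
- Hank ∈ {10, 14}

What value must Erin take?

Among the 8 variables, 6 fits only Liam (and all 8 values in {6, 8, 9, 10, 11, 12, 13, 14} must be used), so Liam = 6.
Among the 7 still-open variables, 14 fits only Hank (and all 7 values in {8, 9, 10, 11, 12, 13, 14} must be used), so Hank = 14.
Dave and Omar between them cover only {11, 13} — a naked pair. Remove those values from Priya, Bob, Erin.
So Erin = 12.

12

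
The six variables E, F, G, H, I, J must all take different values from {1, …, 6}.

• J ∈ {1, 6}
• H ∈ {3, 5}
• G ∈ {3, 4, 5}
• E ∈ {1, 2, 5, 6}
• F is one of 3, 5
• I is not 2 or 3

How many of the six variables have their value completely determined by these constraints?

The 6 variables together cover exactly {1, 2, 3, 4, 5, 6} — 6 values for 6 variables — and 2 appears only in E's list, so E = 2.
F and H share exactly the 2 values {3, 5}; by pigeonhole those values go to them, so strike 3, 5 from G, I.
G has just one choice, so G = 4. Strike 4 from I.
Determined: E=2, G=4. The other variables each still have more than one consistent value. That makes 2.

2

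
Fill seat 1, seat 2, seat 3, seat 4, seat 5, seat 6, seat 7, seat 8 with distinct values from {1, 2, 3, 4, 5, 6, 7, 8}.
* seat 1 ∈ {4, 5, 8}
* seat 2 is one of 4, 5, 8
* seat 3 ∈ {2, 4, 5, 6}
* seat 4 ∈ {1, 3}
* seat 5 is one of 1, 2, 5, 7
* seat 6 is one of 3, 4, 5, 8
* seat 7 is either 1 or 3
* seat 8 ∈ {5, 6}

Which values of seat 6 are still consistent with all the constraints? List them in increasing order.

The 8 variables together cover exactly {1, 2, 3, 4, 5, 6, 7, 8} — 8 values for 8 variables — and 7 appears only in seat 5's list, so seat 5 = 7.
The 7 still-open variables draw from only 7 values {1, 2, 3, 4, 5, 6, 8}, so each is used; only seat 3 can be 2, hence seat 3 = 2.
Among the 6 still-open variables, 6 fits only seat 8 (and all 6 values in {1, 3, 4, 5, 6, 8} must be used), so seat 8 = 6.
The 2 variables seat 4 and seat 7 are confined to {1, 3}, which locks those values in; drop them from seat 6.
No further eliminations apply; seat 6 can still be any of 4, 5, 8.

4, 5, 8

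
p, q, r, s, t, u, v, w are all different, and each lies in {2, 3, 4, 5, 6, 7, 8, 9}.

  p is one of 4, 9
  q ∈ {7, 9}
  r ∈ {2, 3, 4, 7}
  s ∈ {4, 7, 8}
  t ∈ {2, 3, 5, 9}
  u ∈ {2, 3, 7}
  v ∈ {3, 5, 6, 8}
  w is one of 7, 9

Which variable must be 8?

s

The 8 variables draw from only 8 values {2, 3, 4, 5, 6, 7, 8, 9}, so each is used; only v can be 6, hence v = 6.
The 7 still-open variables together cover exactly {2, 3, 4, 5, 7, 8, 9} — 7 values for 7 variables — and 5 appears only in t's list, so t = 5.
The 6 still-open variables together cover exactly {2, 3, 4, 7, 8, 9} — 6 values for 6 variables — and 8 appears only in s's list, so s = 8.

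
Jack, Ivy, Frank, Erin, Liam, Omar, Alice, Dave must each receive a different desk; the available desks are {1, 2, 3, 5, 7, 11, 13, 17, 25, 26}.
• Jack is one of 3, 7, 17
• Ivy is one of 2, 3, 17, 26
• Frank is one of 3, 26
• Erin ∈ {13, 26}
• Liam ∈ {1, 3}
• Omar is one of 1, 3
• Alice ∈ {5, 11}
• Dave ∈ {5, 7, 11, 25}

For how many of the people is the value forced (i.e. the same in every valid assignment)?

2

Liam and Omar share exactly the 2 values {1, 3}; by pigeonhole those values go to them, so strike 1, 3 from Jack, Ivy, Frank.
Frank's domain is down to {26}, so Frank = 26. Eliminate 26 elsewhere: Ivy, Erin.
That leaves Erin = 13.
Determined: Frank=26, Erin=13. The other people each still have more than one consistent value. That makes 2.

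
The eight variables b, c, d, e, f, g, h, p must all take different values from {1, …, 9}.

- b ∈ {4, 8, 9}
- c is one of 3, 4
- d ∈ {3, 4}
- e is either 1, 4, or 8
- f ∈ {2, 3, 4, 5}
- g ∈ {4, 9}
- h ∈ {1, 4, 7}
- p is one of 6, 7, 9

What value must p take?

c and d between them cover only {3, 4} — a naked pair. Remove those values from b, e, f, g, h.
g must be 9 (only option left). Eliminate 9 elsewhere: b, p.
That leaves b = 8. Remove 8 from e.
That leaves e = 1. Eliminate 1 elsewhere: h.
h has just one choice, so h = 7. Remove 7 from p.
So p = 6.

6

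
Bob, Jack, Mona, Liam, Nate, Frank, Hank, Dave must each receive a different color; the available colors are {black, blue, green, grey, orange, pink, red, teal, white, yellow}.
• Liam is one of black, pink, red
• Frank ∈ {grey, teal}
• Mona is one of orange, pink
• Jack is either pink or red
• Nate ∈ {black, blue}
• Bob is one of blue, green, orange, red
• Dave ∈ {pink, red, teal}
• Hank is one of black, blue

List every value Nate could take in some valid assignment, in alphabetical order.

black, blue

The 8 variables together cover exactly {black, blue, green, grey, orange, pink, red, teal} — 8 values for 8 variables — and green appears only in Bob's list, so Bob = green.
Among the 7 still-open variables, grey fits only Frank (and all 7 values in {black, blue, grey, orange, pink, red, teal} must be used), so Frank = grey.
The 6 still-open variables together cover exactly {black, blue, orange, pink, red, teal} — 6 values for 6 variables — and orange appears only in Mona's list, so Mona = orange.
Among the 5 still-open variables, teal fits only Dave (and all 5 values in {black, blue, pink, red, teal} must be used), so Dave = teal.
Nate and Hank between them cover only {black, blue} — a naked pair. Remove those values from Liam.
No further eliminations apply; Nate can still be any of black, blue.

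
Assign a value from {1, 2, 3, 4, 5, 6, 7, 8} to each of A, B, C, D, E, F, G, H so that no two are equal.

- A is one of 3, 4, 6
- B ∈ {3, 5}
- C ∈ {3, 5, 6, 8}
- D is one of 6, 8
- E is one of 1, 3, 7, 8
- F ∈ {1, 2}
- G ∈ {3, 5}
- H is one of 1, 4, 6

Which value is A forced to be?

4

Among the 8 variables, 2 fits only F (and all 8 values in {1, 2, 3, 4, 5, 6, 7, 8} must be used), so F = 2.
The 7 still-open variables draw from only 7 values {1, 3, 4, 5, 6, 7, 8}, so each is used; only E can be 7, hence E = 7.
Among the 6 still-open variables, 1 fits only H (and all 6 values in {1, 3, 4, 5, 6, 8} must be used), so H = 1.
The 5 still-open variables together cover exactly {3, 4, 5, 6, 8} — 5 values for 5 variables — and 4 appears only in A's list, so A = 4.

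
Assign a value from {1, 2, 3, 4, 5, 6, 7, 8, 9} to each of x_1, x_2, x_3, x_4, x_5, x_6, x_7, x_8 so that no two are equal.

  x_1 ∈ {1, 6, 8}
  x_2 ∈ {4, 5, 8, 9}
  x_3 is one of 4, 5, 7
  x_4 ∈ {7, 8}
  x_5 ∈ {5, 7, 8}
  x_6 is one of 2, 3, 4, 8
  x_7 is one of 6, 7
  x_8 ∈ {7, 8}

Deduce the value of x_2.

x_4 and x_8 share exactly the 2 values {7, 8}; by pigeonhole those values go to them, so strike 7, 8 from x_1, x_2, x_3, x_5, x_6, x_7.
x_5's domain is down to {5}, so x_5 = 5. So x_2, x_3 can't be 5.
That leaves x_7 = 6. Remove 6 from x_1.
x_1 has just one choice, so x_1 = 1.
x_3 has just one choice, so x_3 = 4. Remove 4 from x_2, x_6.
So x_2 = 9.

9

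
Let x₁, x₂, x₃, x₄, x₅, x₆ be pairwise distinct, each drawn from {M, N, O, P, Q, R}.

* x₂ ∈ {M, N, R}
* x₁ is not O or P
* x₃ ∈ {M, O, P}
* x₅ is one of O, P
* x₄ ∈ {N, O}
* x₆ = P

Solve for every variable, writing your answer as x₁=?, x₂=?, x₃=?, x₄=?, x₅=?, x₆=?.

x₆ must be P (only option left). Eliminate P elsewhere: x₃, x₅.
x₅'s domain is down to {O}, so x₅ = O. Remove O from x₃, x₄.
x₃ has just one choice, so x₃ = M. Eliminate M elsewhere: x₁, x₂.
That leaves x₄ = N. So x₁, x₂ can't be N.
x₂ has just one choice, so x₂ = R. Remove R from x₁.
x₁'s domain is down to {Q}, so x₁ = Q.

x₁=Q, x₂=R, x₃=M, x₄=N, x₅=O, x₆=P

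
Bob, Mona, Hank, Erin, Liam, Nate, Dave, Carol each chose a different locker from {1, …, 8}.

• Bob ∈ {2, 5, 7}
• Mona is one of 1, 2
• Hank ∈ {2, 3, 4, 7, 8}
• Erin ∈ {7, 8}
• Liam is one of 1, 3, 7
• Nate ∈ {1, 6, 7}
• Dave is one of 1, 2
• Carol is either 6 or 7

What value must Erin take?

The 8 variables draw from only 8 values {1, 2, 3, 4, 5, 6, 7, 8}, so each is used; only Hank can be 4, hence Hank = 4.
The 7 still-open variables together cover exactly {1, 2, 3, 5, 6, 7, 8} — 7 values for 7 variables — and 3 appears only in Liam's list, so Liam = 3.
The 6 still-open variables together cover exactly {1, 2, 5, 6, 7, 8} — 6 values for 6 variables — and 5 appears only in Bob's list, so Bob = 5.
Among the 5 still-open variables, 8 fits only Erin (and all 5 values in {1, 2, 6, 7, 8} must be used), so Erin = 8.

8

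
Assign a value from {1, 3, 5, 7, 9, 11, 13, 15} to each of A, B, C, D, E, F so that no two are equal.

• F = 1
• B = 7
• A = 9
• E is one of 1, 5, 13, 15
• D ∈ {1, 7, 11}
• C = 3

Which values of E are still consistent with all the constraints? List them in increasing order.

A must be 9 (only option left).
That leaves B = 7. So D can't be 7.
C must be 3 (only option left).
F must be 1 (only option left). Remove 1 from D, E.
D must be 11 (only option left).
No further eliminations apply; E can still be any of 5, 13, 15.

5, 13, 15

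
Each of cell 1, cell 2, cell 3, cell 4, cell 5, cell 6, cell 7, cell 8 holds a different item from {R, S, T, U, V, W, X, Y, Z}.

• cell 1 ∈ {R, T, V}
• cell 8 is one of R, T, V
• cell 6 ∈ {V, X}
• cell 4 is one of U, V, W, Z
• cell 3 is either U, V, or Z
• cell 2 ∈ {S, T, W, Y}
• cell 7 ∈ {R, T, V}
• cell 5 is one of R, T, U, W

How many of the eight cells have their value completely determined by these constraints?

1

cell 1, cell 7, cell 8 between them cover only {R, T, V} — a naked triple. Remove those values from cell 2, cell 3, cell 4, cell 5, cell 6.
cell 6 must be X (only option left).
The 3 variables cell 3, cell 4, cell 5 are confined to {U, W, Z}, which locks those values in; drop them from cell 2.
Determined: cell 6=X. The other cells each still have more than one consistent value. That makes 1.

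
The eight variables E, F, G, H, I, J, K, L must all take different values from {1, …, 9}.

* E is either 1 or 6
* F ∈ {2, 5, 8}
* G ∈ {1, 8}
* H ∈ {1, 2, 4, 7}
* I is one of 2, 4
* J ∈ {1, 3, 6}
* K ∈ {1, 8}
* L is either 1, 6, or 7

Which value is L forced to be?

7

Among the 8 variables, 3 fits only J (and all 8 values in {1, 2, 3, 4, 5, 6, 7, 8} must be used), so J = 3.
The 7 still-open variables draw from only 7 values {1, 2, 4, 5, 6, 7, 8}, so each is used; only F can be 5, hence F = 5.
G and K share exactly the 2 values {1, 8}; by pigeonhole those values go to them, so strike 1, 8 from E, H, L.
E's domain is down to {6}, so E = 6. So L can't be 6.
So L = 7.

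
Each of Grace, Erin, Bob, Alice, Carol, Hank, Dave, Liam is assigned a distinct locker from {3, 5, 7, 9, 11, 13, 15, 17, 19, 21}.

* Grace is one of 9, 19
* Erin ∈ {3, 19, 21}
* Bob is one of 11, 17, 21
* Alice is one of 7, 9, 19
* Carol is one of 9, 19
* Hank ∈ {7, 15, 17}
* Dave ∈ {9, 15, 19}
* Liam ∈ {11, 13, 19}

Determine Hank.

Grace and Carol between them cover only {9, 19} — a naked pair. Remove those values from Erin, Alice, Dave, Liam.
That leaves Alice = 7. Eliminate 7 elsewhere: Hank.
Dave has just one choice, so Dave = 15. So Hank can't be 15.
So Hank = 17.

17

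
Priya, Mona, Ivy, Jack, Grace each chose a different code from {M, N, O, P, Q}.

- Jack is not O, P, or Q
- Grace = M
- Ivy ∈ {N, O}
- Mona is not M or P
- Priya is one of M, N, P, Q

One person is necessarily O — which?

Ivy

Grace has just one choice, so Grace = M. So Priya, Jack can't be M.
That leaves Jack = N. Eliminate N elsewhere: Priya, Mona, Ivy.
So O goes to Ivy.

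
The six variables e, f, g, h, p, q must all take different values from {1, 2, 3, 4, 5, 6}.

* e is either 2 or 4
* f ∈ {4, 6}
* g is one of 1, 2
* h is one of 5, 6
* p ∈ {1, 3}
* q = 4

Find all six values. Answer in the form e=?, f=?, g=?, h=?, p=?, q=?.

q has just one choice, so q = 4. Strike 4 from e, f.
e's domain is down to {2}, so e = 2. Eliminate 2 elsewhere: g.
f has just one choice, so f = 6. So h can't be 6.
That leaves g = 1. So p can't be 1.
h must be 5 (only option left).
p has just one choice, so p = 3.

e=2, f=6, g=1, h=5, p=3, q=4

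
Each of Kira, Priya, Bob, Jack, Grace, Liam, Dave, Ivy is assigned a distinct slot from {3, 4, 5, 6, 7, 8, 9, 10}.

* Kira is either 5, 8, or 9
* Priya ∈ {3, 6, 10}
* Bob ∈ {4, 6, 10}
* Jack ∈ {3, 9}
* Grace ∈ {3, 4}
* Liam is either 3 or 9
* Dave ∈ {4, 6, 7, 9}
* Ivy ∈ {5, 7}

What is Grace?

Among the 8 variables, 8 fits only Kira (and all 8 values in {3, 4, 5, 6, 7, 8, 9, 10} must be used), so Kira = 8.
The 7 still-open variables draw from only 7 values {3, 4, 5, 6, 7, 9, 10}, so each is used; only Ivy can be 5, hence Ivy = 5.
Among the 6 still-open variables, 7 fits only Dave (and all 6 values in {3, 4, 6, 7, 9, 10} must be used), so Dave = 7.
Jack and Liam share exactly the 2 values {3, 9}; by pigeonhole those values go to them, so strike 3, 9 from Priya, Grace.
So Grace = 4.

4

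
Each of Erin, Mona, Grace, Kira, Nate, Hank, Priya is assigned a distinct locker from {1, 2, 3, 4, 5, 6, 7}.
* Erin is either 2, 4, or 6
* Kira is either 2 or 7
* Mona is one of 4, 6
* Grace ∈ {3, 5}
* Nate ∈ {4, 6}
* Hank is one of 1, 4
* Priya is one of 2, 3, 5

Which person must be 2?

The 7 variables together cover exactly {1, 2, 3, 4, 5, 6, 7} — 7 values for 7 variables — and 1 appears only in Hank's list, so Hank = 1.
The 6 still-open variables draw from only 6 values {2, 3, 4, 5, 6, 7}, so each is used; only Kira can be 7, hence Kira = 7.
Mona and Nate between them cover only {4, 6} — a naked pair. Remove those values from Erin.
So 2 goes to Erin.

Erin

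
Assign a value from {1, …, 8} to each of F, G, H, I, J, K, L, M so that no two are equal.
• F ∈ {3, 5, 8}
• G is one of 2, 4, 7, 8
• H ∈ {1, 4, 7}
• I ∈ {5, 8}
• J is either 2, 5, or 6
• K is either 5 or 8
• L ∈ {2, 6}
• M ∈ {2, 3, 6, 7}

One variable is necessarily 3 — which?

F

The 8 variables draw from only 8 values {1, 2, 3, 4, 5, 6, 7, 8}, so each is used; only H can be 1, hence H = 1.
Among the 7 still-open variables, 4 fits only G (and all 7 values in {2, 3, 4, 5, 6, 7, 8} must be used), so G = 4.
The 6 still-open variables together cover exactly {2, 3, 5, 6, 7, 8} — 6 values for 6 variables — and 7 appears only in M's list, so M = 7.
Among the 5 still-open variables, 3 fits only F (and all 5 values in {2, 3, 5, 6, 8} must be used), so F = 3.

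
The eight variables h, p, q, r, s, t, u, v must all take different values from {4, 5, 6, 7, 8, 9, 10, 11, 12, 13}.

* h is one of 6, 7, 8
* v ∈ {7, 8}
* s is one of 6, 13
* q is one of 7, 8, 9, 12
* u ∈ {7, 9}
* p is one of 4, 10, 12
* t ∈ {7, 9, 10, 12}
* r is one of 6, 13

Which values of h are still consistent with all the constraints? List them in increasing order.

The 8 variables draw from only 8 values {4, 6, 7, 8, 9, 10, 12, 13}, so each is used; only p can be 4, hence p = 4.
Among the 7 still-open variables, 10 fits only t (and all 7 values in {6, 7, 8, 9, 10, 12, 13} must be used), so t = 10.
Among the 6 still-open variables, 12 fits only q (and all 6 values in {6, 7, 8, 9, 12, 13} must be used), so q = 12.
The 5 still-open variables draw from only 5 values {6, 7, 8, 9, 13}, so each is used; only u can be 9, hence u = 9.
r and s between them cover only {6, 13} — a naked pair. Remove those values from h.
No further eliminations apply; h can still be any of 7, 8.

7, 8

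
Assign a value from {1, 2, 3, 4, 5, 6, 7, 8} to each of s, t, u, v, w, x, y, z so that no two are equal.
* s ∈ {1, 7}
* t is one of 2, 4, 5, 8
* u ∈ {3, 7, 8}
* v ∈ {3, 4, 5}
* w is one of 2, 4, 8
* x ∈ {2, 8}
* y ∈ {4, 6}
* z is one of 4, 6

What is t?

The 8 variables together cover exactly {1, 2, 3, 4, 5, 6, 7, 8} — 8 values for 8 variables — and 1 appears only in s's list, so s = 1.
The 7 still-open variables draw from only 7 values {2, 3, 4, 5, 6, 7, 8}, so each is used; only u can be 7, hence u = 7.
The 6 still-open variables draw from only 6 values {2, 3, 4, 5, 6, 8}, so each is used; only v can be 3, hence v = 3.
The 5 still-open variables draw from only 5 values {2, 4, 5, 6, 8}, so each is used; only t can be 5, hence t = 5.

5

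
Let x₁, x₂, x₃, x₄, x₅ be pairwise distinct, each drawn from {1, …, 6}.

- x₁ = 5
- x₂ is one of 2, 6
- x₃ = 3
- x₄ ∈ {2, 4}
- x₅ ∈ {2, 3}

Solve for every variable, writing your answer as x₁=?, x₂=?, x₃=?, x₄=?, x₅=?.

x₁=5, x₂=6, x₃=3, x₄=4, x₅=2

x₁ must be 5 (only option left).
x₃ must be 3 (only option left). Remove 3 from x₅.
x₅'s domain is down to {2}, so x₅ = 2. Eliminate 2 elsewhere: x₂, x₄.
x₂ must be 6 (only option left).
That leaves x₄ = 4.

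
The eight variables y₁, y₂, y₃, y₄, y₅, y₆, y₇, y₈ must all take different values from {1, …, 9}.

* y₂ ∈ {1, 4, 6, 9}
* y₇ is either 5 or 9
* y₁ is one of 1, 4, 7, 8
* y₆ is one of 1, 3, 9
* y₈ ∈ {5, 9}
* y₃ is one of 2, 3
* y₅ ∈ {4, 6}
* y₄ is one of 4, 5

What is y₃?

y₇ and y₈ between them cover only {5, 9} — a naked pair. Remove those values from y₂, y₄, y₆.
y₄ must be 4 (only option left). Strike 4 from y₁, y₂, y₅.
That leaves y₅ = 6. Strike 6 from y₂.
That leaves y₂ = 1. Eliminate 1 elsewhere: y₁, y₆.
y₆ has just one choice, so y₆ = 3. Remove 3 from y₃.
So y₃ = 2.

2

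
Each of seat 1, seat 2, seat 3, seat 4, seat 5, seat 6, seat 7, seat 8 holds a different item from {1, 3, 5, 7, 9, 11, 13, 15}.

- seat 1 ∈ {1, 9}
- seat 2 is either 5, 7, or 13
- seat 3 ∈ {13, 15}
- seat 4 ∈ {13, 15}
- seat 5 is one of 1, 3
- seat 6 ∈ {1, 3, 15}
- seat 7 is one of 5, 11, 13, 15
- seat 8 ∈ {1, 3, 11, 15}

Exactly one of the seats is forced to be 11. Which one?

seat 8

Among the 8 variables, 7 fits only seat 2 (and all 8 values in {1, 3, 5, 7, 9, 11, 13, 15} must be used), so seat 2 = 7.
The 7 still-open variables together cover exactly {1, 3, 5, 9, 11, 13, 15} — 7 values for 7 variables — and 5 appears only in seat 7's list, so seat 7 = 5.
Among the 6 still-open variables, 9 fits only seat 1 (and all 6 values in {1, 3, 9, 11, 13, 15} must be used), so seat 1 = 9.
The 5 still-open variables draw from only 5 values {1, 3, 11, 13, 15}, so each is used; only seat 8 can be 11, hence seat 8 = 11.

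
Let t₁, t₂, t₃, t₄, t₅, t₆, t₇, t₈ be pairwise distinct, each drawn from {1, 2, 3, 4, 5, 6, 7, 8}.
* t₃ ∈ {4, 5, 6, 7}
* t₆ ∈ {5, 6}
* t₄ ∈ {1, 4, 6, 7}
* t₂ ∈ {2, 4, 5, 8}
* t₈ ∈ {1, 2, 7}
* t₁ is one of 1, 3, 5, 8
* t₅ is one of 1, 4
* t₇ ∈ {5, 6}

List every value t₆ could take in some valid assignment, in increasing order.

5, 6

Among the 8 variables, 3 fits only t₁ (and all 8 values in {1, 2, 3, 4, 5, 6, 7, 8} must be used), so t₁ = 3.
Among the 7 still-open variables, 8 fits only t₂ (and all 7 values in {1, 2, 4, 5, 6, 7, 8} must be used), so t₂ = 8.
The 6 still-open variables draw from only 6 values {1, 2, 4, 5, 6, 7}, so each is used; only t₈ can be 2, hence t₈ = 2.
The 2 variables t₆ and t₇ are confined to {5, 6}, which locks those values in; drop them from t₃, t₄.
No further eliminations apply; t₆ can still be any of 5, 6.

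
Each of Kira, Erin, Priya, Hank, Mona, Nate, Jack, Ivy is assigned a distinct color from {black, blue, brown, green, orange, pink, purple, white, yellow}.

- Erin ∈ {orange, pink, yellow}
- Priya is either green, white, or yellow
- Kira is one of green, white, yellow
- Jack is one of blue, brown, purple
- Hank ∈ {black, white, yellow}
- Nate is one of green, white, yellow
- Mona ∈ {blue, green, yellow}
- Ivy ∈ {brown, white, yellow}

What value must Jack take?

purple

Kira, Priya, Nate share exactly the 3 values {green, white, yellow}; by pigeonhole those values go to them, so strike green, white, yellow from Erin, Hank, Mona, Ivy.
Hank's domain is down to {black}, so Hank = black.
Mona has just one choice, so Mona = blue. Strike blue from Jack.
Ivy must be brown (only option left). Remove brown from Jack.
So Jack = purple.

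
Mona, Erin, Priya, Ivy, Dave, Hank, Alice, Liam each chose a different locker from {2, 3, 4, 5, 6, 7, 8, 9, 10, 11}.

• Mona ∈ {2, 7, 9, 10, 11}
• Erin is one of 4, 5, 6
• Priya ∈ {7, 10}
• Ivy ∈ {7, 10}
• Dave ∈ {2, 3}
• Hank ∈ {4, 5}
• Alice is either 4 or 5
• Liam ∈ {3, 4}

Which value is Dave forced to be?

2

Priya and Ivy share exactly the 2 values {7, 10}; by pigeonhole those values go to them, so strike 7, 10 from Mona.
Hank and Alice between them cover only {4, 5} — a naked pair. Remove those values from Erin, Liam.
Erin has just one choice, so Erin = 6.
Liam has just one choice, so Liam = 3. Strike 3 from Dave.
So Dave = 2.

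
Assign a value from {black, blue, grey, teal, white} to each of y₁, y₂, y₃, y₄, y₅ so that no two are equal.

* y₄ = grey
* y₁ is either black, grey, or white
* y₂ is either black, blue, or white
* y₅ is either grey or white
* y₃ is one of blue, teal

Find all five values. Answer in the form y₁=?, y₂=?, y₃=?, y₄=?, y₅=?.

y₁=black, y₂=blue, y₃=teal, y₄=grey, y₅=white

y₄ must be grey (only option left). Eliminate grey elsewhere: y₁, y₅.
y₅'s domain is down to {white}, so y₅ = white. Remove white from y₁, y₂.
y₁ must be black (only option left). So y₂ can't be black.
y₂'s domain is down to {blue}, so y₂ = blue. Eliminate blue elsewhere: y₃.
That leaves y₃ = teal.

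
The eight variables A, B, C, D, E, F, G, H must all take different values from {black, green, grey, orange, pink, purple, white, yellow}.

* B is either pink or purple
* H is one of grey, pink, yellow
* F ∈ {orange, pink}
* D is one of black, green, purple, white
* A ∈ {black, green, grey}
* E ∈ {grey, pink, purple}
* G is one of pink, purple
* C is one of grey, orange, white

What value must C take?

white

The 8 variables draw from only 8 values {black, green, grey, orange, pink, purple, white, yellow}, so each is used; only H can be yellow, hence H = yellow.
B and G share exactly the 2 values {pink, purple}; by pigeonhole those values go to them, so strike pink, purple from D, E, F.
E must be grey (only option left). Eliminate grey elsewhere: A, C.
F has just one choice, so F = orange. Strike orange from C.
So C = white.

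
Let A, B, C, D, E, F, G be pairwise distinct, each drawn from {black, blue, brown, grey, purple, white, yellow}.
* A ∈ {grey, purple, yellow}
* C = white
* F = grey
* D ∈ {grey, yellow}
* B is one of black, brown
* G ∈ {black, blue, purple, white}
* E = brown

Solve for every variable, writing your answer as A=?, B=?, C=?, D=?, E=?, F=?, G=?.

C must be white (only option left). So G can't be white.
That leaves E = brown. Remove brown from B.
F must be grey (only option left). Remove grey from A, D.
B must be black (only option left). Eliminate black elsewhere: G.
That leaves D = yellow. Eliminate yellow elsewhere: A.
That leaves A = purple. Remove purple from G.
That leaves G = blue.

A=purple, B=black, C=white, D=yellow, E=brown, F=grey, G=blue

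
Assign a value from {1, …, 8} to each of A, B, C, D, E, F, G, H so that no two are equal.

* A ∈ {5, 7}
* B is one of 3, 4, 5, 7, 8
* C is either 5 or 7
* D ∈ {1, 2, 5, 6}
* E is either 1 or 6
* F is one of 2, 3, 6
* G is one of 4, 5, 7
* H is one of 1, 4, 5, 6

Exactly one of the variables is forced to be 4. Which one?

G

Among the 8 variables, 8 fits only B (and all 8 values in {1, 2, 3, 4, 5, 6, 7, 8} must be used), so B = 8.
Among the 7 still-open variables, 3 fits only F (and all 7 values in {1, 2, 3, 4, 5, 6, 7} must be used), so F = 3.
Among the 6 still-open variables, 2 fits only D (and all 6 values in {1, 2, 4, 5, 6, 7} must be used), so D = 2.
A and C share exactly the 2 values {5, 7}; by pigeonhole those values go to them, so strike 5, 7 from G, H.
So 4 goes to G.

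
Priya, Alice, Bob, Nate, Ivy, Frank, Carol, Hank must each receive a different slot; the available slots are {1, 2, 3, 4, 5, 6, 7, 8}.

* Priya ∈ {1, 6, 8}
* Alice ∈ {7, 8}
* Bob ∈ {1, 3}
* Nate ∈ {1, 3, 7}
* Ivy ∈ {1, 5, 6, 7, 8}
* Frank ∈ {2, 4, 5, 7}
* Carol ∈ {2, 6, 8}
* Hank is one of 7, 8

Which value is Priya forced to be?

The 8 variables draw from only 8 values {1, 2, 3, 4, 5, 6, 7, 8}, so each is used; only Frank can be 4, hence Frank = 4.
Among the 7 still-open variables, 2 fits only Carol (and all 7 values in {1, 2, 3, 5, 6, 7, 8} must be used), so Carol = 2.
The 6 still-open variables draw from only 6 values {1, 3, 5, 6, 7, 8}, so each is used; only Ivy can be 5, hence Ivy = 5.
The 5 still-open variables together cover exactly {1, 3, 6, 7, 8} — 5 values for 5 variables — and 6 appears only in Priya's list, so Priya = 6.

6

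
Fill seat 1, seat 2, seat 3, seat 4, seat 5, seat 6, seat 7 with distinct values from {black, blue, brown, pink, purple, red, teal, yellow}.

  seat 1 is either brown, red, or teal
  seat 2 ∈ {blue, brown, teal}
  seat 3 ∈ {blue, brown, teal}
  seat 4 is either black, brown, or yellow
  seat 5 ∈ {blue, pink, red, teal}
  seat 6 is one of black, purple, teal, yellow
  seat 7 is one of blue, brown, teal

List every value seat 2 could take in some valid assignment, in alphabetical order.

seat 2, seat 3, seat 7 between them cover only {blue, brown, teal} — a naked triple. Remove those values from seat 1, seat 4, seat 5, seat 6.
That leaves seat 1 = red. Strike red from seat 5.
seat 5's domain is down to {pink}, so seat 5 = pink.
No further eliminations apply; seat 2 can still be any of blue, brown, teal.

blue, brown, teal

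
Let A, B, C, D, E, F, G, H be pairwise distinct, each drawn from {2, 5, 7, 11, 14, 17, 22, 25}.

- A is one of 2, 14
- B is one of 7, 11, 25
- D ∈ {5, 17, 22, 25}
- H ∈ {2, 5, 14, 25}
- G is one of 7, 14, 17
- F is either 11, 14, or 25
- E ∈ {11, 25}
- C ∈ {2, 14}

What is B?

The 8 variables draw from only 8 values {2, 5, 7, 11, 14, 17, 22, 25}, so each is used; only D can be 22, hence D = 22.
The 7 still-open variables draw from only 7 values {2, 5, 7, 11, 14, 17, 25}, so each is used; only H can be 5, hence H = 5.
Among the 6 still-open variables, 17 fits only G (and all 6 values in {2, 7, 11, 14, 17, 25} must be used), so G = 17.
Among the 5 still-open variables, 7 fits only B (and all 5 values in {2, 7, 11, 14, 25} must be used), so B = 7.

7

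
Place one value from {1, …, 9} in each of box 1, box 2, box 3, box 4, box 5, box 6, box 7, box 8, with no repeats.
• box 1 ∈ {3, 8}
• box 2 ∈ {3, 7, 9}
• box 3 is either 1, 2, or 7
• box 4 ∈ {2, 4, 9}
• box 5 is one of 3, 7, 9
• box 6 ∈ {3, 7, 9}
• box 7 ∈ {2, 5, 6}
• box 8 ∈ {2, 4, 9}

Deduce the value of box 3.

box 2, box 5, box 6 between them cover only {3, 7, 9} — a naked triple. Remove those values from box 1, box 3, box 4, box 8.
box 1 must be 8 (only option left).
box 4 and box 8 between them cover only {2, 4} — a naked pair. Remove those values from box 3, box 7.
So box 3 = 1.

1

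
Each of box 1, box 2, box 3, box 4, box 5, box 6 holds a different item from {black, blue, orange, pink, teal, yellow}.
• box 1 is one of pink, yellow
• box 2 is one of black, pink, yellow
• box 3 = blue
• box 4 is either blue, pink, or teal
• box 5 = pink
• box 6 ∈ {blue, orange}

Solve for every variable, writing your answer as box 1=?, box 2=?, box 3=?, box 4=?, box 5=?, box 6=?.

box 3 has just one choice, so box 3 = blue. Remove blue from box 4, box 6.
box 5 has just one choice, so box 5 = pink. Eliminate pink elsewhere: box 1, box 2, box 4.
That leaves box 6 = orange.
That leaves box 1 = yellow. Eliminate yellow elsewhere: box 2.
box 2 must be black (only option left).
box 4 has just one choice, so box 4 = teal.

box 1=yellow, box 2=black, box 3=blue, box 4=teal, box 5=pink, box 6=orange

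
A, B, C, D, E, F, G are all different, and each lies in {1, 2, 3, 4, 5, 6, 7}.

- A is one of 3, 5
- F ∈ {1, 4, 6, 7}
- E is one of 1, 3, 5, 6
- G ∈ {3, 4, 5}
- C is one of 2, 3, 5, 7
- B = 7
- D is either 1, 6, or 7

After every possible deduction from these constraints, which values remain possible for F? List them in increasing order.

1, 4, 6

B has just one choice, so B = 7. So C, D, F can't be 7.
The 6 still-open variables draw from only 6 values {1, 2, 3, 4, 5, 6}, so each is used; only C can be 2, hence C = 2.
No further eliminations apply; F can still be any of 1, 4, 6.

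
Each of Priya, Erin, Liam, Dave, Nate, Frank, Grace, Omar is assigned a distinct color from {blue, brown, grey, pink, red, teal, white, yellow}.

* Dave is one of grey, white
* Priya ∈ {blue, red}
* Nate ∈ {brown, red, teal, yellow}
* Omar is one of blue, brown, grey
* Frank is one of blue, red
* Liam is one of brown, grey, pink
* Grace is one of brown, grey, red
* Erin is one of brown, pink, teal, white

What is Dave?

white

The 8 variables draw from only 8 values {blue, brown, grey, pink, red, teal, white, yellow}, so each is used; only Nate can be yellow, hence Nate = yellow.
The 7 still-open variables together cover exactly {blue, brown, grey, pink, red, teal, white} — 7 values for 7 variables — and teal appears only in Erin's list, so Erin = teal.
The 6 still-open variables together cover exactly {blue, brown, grey, pink, red, white} — 6 values for 6 variables — and pink appears only in Liam's list, so Liam = pink.
Among the 5 still-open variables, white fits only Dave (and all 5 values in {blue, brown, grey, red, white} must be used), so Dave = white.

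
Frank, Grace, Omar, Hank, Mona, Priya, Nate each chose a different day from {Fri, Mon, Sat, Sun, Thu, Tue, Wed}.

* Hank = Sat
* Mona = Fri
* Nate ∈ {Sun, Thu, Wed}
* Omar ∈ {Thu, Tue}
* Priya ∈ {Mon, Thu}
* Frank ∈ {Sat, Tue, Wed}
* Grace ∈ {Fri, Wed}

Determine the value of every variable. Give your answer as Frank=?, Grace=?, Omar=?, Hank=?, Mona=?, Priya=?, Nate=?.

Frank=Tue, Grace=Wed, Omar=Thu, Hank=Sat, Mona=Fri, Priya=Mon, Nate=Sun

Hank must be Sat (only option left). Remove Sat from Frank.
That leaves Mona = Fri. Remove Fri from Grace.
That leaves Grace = Wed. So Frank, Nate can't be Wed.
Frank must be Tue (only option left). Eliminate Tue elsewhere: Omar.
Omar's domain is down to {Thu}, so Omar = Thu. So Priya, Nate can't be Thu.
That leaves Priya = Mon.
Nate has just one choice, so Nate = Sun.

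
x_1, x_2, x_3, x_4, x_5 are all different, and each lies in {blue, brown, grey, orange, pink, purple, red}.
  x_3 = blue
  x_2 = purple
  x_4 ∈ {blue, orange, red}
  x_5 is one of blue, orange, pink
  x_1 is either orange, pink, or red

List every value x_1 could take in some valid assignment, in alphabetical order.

orange, pink, red

x_2's domain is down to {purple}, so x_2 = purple.
x_3 must be blue (only option left). Remove blue from x_4, x_5.
No further eliminations apply; x_1 can still be any of orange, pink, red.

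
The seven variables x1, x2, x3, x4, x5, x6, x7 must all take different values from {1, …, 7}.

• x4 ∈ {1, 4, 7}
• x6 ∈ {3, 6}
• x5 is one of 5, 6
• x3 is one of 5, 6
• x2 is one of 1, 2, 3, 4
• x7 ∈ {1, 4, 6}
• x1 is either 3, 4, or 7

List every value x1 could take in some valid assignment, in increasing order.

4, 7

Among the 7 variables, 2 fits only x2 (and all 7 values in {1, 2, 3, 4, 5, 6, 7} must be used), so x2 = 2.
The 2 variables x3 and x5 are confined to {5, 6}, which locks those values in; drop them from x6, x7.
That leaves x6 = 3. Remove 3 from x1.
No further eliminations apply; x1 can still be any of 4, 7.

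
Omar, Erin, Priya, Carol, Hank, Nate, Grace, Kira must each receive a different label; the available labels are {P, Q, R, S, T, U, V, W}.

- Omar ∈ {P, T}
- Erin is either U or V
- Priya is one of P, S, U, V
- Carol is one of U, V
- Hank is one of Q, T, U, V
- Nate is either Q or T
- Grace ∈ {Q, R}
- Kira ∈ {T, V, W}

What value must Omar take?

The 8 variables together cover exactly {P, Q, R, S, T, U, V, W} — 8 values for 8 variables — and R appears only in Grace's list, so Grace = R.
Among the 7 still-open variables, S fits only Priya (and all 7 values in {P, Q, S, T, U, V, W} must be used), so Priya = S.
Among the 6 still-open variables, P fits only Omar (and all 6 values in {P, Q, T, U, V, W} must be used), so Omar = P.

P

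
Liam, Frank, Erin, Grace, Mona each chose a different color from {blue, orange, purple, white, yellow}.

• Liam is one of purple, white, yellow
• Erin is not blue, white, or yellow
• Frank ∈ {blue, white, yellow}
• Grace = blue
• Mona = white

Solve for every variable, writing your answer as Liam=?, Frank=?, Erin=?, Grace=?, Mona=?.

Liam=purple, Frank=yellow, Erin=orange, Grace=blue, Mona=white

Grace has just one choice, so Grace = blue. Remove blue from Frank.
Mona's domain is down to {white}, so Mona = white. So Liam, Frank can't be white.
Frank's domain is down to {yellow}, so Frank = yellow. Strike yellow from Liam.
That leaves Liam = purple. Remove purple from Erin.
Erin must be orange (only option left).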